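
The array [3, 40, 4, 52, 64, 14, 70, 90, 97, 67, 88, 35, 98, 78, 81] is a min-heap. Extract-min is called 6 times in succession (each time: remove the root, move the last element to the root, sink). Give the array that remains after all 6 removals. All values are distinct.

[64, 67, 70, 81, 88, 78, 98, 90, 97]

extract-min #1 returns 3:
  remove root 3; move last element 81 to root → [81, 40, 4, 52, 64, 14, 70, 90, 97, 67, 88, 35, 98, 78]
  81 vs smaller child 4 at index 2, swap → [4, 40, 81, 52, 64, 14, 70, 90, 97, 67, 88, 35, 98, 78]
  81 vs smaller child 14 at index 5, swap → [4, 40, 14, 52, 64, 81, 70, 90, 97, 67, 88, 35, 98, 78]
  81 vs smaller child 35 at index 11, swap → [4, 40, 14, 52, 64, 35, 70, 90, 97, 67, 88, 81, 98, 78]
extract-min #2 returns 4:
  remove root 4; move last element 78 to root → [78, 40, 14, 52, 64, 35, 70, 90, 97, 67, 88, 81, 98]
  78 vs smaller child 14 at index 2, swap → [14, 40, 78, 52, 64, 35, 70, 90, 97, 67, 88, 81, 98]
  78 vs smaller child 35 at index 5, swap → [14, 40, 35, 52, 64, 78, 70, 90, 97, 67, 88, 81, 98]
extract-min #3 returns 14:
  remove root 14; move last element 98 to root → [98, 40, 35, 52, 64, 78, 70, 90, 97, 67, 88, 81]
  98 vs smaller child 35 at index 2, swap → [35, 40, 98, 52, 64, 78, 70, 90, 97, 67, 88, 81]
  98 vs smaller child 70 at index 6, swap → [35, 40, 70, 52, 64, 78, 98, 90, 97, 67, 88, 81]
extract-min #4 returns 35:
  remove root 35; move last element 81 to root → [81, 40, 70, 52, 64, 78, 98, 90, 97, 67, 88]
  81 vs smaller child 40 at index 1, swap → [40, 81, 70, 52, 64, 78, 98, 90, 97, 67, 88]
  81 vs smaller child 52 at index 3, swap → [40, 52, 70, 81, 64, 78, 98, 90, 97, 67, 88]
extract-min #5 returns 40:
  remove root 40; move last element 88 to root → [88, 52, 70, 81, 64, 78, 98, 90, 97, 67]
  88 vs smaller child 52 at index 1, swap → [52, 88, 70, 81, 64, 78, 98, 90, 97, 67]
  88 vs smaller child 64 at index 4, swap → [52, 64, 70, 81, 88, 78, 98, 90, 97, 67]
  88 vs only child 67 at index 9, swap → [52, 64, 70, 81, 67, 78, 98, 90, 97, 88]
extract-min #6 returns 52:
  remove root 52; move last element 88 to root → [88, 64, 70, 81, 67, 78, 98, 90, 97]
  88 vs smaller child 64 at index 1, swap → [64, 88, 70, 81, 67, 78, 98, 90, 97]
  88 vs smaller child 67 at index 4, swap → [64, 67, 70, 81, 88, 78, 98, 90, 97]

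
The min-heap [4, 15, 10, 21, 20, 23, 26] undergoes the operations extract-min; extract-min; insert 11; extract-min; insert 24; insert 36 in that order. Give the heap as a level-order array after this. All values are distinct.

[15, 20, 23, 21, 26, 24, 36]

extract-min → returns 4:
  remove root 4; move last element 26 to root → [26, 15, 10, 21, 20, 23]
  26 vs smaller child 10 at index 2, swap → [10, 15, 26, 21, 20, 23]
  26 vs only child 23 at index 5, swap → [10, 15, 23, 21, 20, 26]
extract-min → returns 10:
  remove root 10; move last element 26 to root → [26, 15, 23, 21, 20]
  26 vs smaller child 15 at index 1, swap → [15, 26, 23, 21, 20]
  26 vs smaller child 20 at index 4, swap → [15, 20, 23, 21, 26]
insert 11:
  append 11 at index 5 → [15, 20, 23, 21, 26, 11]
  11 < parent 23 at index 2, swap → [15, 20, 11, 21, 26, 23]
  11 < parent 15 at index 0, swap → [11, 20, 15, 21, 26, 23]
extract-min → returns 11:
  remove root 11; move last element 23 to root → [23, 20, 15, 21, 26]
  23 vs smaller child 15 at index 2, swap → [15, 20, 23, 21, 26]
insert 24:
  append 24 at index 5 → [15, 20, 23, 21, 26, 24] (no swap needed)
insert 36:
  append 36 at index 6 → [15, 20, 23, 21, 26, 24, 36] (no swap needed)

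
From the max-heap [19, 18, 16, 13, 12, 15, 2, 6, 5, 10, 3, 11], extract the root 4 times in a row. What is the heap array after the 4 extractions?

extract-max #1 returns 19:
  remove root 19; move last element 11 to root → [11, 18, 16, 13, 12, 15, 2, 6, 5, 10, 3]
  11 vs larger child 18 at index 1, swap → [18, 11, 16, 13, 12, 15, 2, 6, 5, 10, 3]
  11 vs larger child 13 at index 3, swap → [18, 13, 16, 11, 12, 15, 2, 6, 5, 10, 3]
extract-max #2 returns 18:
  remove root 18; move last element 3 to root → [3, 13, 16, 11, 12, 15, 2, 6, 5, 10]
  3 vs larger child 16 at index 2, swap → [16, 13, 3, 11, 12, 15, 2, 6, 5, 10]
  3 vs larger child 15 at index 5, swap → [16, 13, 15, 11, 12, 3, 2, 6, 5, 10]
extract-max #3 returns 16:
  remove root 16; move last element 10 to root → [10, 13, 15, 11, 12, 3, 2, 6, 5]
  10 vs larger child 15 at index 2, swap → [15, 13, 10, 11, 12, 3, 2, 6, 5]
extract-max #4 returns 15:
  remove root 15; move last element 5 to root → [5, 13, 10, 11, 12, 3, 2, 6]
  5 vs larger child 13 at index 1, swap → [13, 5, 10, 11, 12, 3, 2, 6]
  5 vs larger child 12 at index 4, swap → [13, 12, 10, 11, 5, 3, 2, 6]

[13, 12, 10, 11, 5, 3, 2, 6]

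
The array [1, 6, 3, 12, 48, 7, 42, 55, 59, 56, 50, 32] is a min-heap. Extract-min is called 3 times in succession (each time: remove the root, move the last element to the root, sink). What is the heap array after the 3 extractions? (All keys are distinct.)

extract-min #1 returns 1:
  remove root 1; move last element 32 to root → [32, 6, 3, 12, 48, 7, 42, 55, 59, 56, 50]
  32 vs smaller child 3 at index 2, swap → [3, 6, 32, 12, 48, 7, 42, 55, 59, 56, 50]
  32 vs smaller child 7 at index 5, swap → [3, 6, 7, 12, 48, 32, 42, 55, 59, 56, 50]
extract-min #2 returns 3:
  remove root 3; move last element 50 to root → [50, 6, 7, 12, 48, 32, 42, 55, 59, 56]
  50 vs smaller child 6 at index 1, swap → [6, 50, 7, 12, 48, 32, 42, 55, 59, 56]
  50 vs smaller child 12 at index 3, swap → [6, 12, 7, 50, 48, 32, 42, 55, 59, 56]
extract-min #3 returns 6:
  remove root 6; move last element 56 to root → [56, 12, 7, 50, 48, 32, 42, 55, 59]
  56 vs smaller child 7 at index 2, swap → [7, 12, 56, 50, 48, 32, 42, 55, 59]
  56 vs smaller child 32 at index 5, swap → [7, 12, 32, 50, 48, 56, 42, 55, 59]

[7, 12, 32, 50, 48, 56, 42, 55, 59]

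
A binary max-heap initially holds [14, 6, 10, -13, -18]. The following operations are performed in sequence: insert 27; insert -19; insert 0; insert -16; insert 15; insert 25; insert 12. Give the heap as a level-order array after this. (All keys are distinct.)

[27, 25, 14, 0, 15, 12, -19, -13, -16, -18, 6, 10]

insert 27:
  append 27 at index 5 → [14, 6, 10, -13, -18, 27]
  27 > parent 10 at index 2, swap → [14, 6, 27, -13, -18, 10]
  27 > parent 14 at index 0, swap → [27, 6, 14, -13, -18, 10]
insert -19:
  append -19 at index 6 → [27, 6, 14, -13, -18, 10, -19] (no swap needed)
insert 0:
  append 0 at index 7 → [27, 6, 14, -13, -18, 10, -19, 0]
  0 > parent -13 at index 3, swap → [27, 6, 14, 0, -18, 10, -19, -13]
insert -16:
  append -16 at index 8 → [27, 6, 14, 0, -18, 10, -19, -13, -16] (no swap needed)
insert 15:
  append 15 at index 9 → [27, 6, 14, 0, -18, 10, -19, -13, -16, 15]
  15 > parent -18 at index 4, swap → [27, 6, 14, 0, 15, 10, -19, -13, -16, -18]
  15 > parent 6 at index 1, swap → [27, 15, 14, 0, 6, 10, -19, -13, -16, -18]
insert 25:
  append 25 at index 10 → [27, 15, 14, 0, 6, 10, -19, -13, -16, -18, 25]
  25 > parent 6 at index 4, swap → [27, 15, 14, 0, 25, 10, -19, -13, -16, -18, 6]
  25 > parent 15 at index 1, swap → [27, 25, 14, 0, 15, 10, -19, -13, -16, -18, 6]
insert 12:
  append 12 at index 11 → [27, 25, 14, 0, 15, 10, -19, -13, -16, -18, 6, 12]
  12 > parent 10 at index 5, swap → [27, 25, 14, 0, 15, 12, -19, -13, -16, -18, 6, 10]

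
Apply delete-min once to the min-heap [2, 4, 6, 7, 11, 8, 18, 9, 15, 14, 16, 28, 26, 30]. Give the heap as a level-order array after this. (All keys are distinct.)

[4, 7, 6, 9, 11, 8, 18, 30, 15, 14, 16, 28, 26]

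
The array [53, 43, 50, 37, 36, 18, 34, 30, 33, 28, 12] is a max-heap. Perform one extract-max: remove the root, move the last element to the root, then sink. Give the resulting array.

[50, 43, 34, 37, 36, 18, 12, 30, 33, 28]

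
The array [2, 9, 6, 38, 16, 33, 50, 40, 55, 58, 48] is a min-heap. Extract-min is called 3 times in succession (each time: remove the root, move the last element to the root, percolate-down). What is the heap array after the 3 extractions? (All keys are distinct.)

[16, 38, 33, 40, 58, 48, 50, 55]

extract-min #1 returns 2:
  remove root 2; move last element 48 to root → [48, 9, 6, 38, 16, 33, 50, 40, 55, 58]
  48 vs smaller child 6 at index 2, swap → [6, 9, 48, 38, 16, 33, 50, 40, 55, 58]
  48 vs smaller child 33 at index 5, swap → [6, 9, 33, 38, 16, 48, 50, 40, 55, 58]
extract-min #2 returns 6:
  remove root 6; move last element 58 to root → [58, 9, 33, 38, 16, 48, 50, 40, 55]
  58 vs smaller child 9 at index 1, swap → [9, 58, 33, 38, 16, 48, 50, 40, 55]
  58 vs smaller child 16 at index 4, swap → [9, 16, 33, 38, 58, 48, 50, 40, 55]
extract-min #3 returns 9:
  remove root 9; move last element 55 to root → [55, 16, 33, 38, 58, 48, 50, 40]
  55 vs smaller child 16 at index 1, swap → [16, 55, 33, 38, 58, 48, 50, 40]
  55 vs smaller child 38 at index 3, swap → [16, 38, 33, 55, 58, 48, 50, 40]
  55 vs only child 40 at index 7, swap → [16, 38, 33, 40, 58, 48, 50, 55]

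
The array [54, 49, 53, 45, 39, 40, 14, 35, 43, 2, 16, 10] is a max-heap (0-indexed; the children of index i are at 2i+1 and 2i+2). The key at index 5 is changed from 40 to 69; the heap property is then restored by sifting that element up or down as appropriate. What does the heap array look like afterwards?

set index 5 from 40 to 69 → [54, 49, 53, 45, 39, 69, 14, 35, 43, 2, 16, 10]
69 > parent 53 at index 2, swap → [54, 49, 69, 45, 39, 53, 14, 35, 43, 2, 16, 10]
69 > parent 54 at index 0, swap → [69, 49, 54, 45, 39, 53, 14, 35, 43, 2, 16, 10]

[69, 49, 54, 45, 39, 53, 14, 35, 43, 2, 16, 10]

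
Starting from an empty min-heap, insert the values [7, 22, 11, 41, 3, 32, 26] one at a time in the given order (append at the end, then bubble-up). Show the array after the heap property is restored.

Insert 7:
  append 7 at index 0 → [7] (no swap needed)
Insert 22:
  append 22 at index 1 → [7, 22] (no swap needed)
Insert 11:
  append 11 at index 2 → [7, 22, 11] (no swap needed)
Insert 41:
  append 41 at index 3 → [7, 22, 11, 41] (no swap needed)
Insert 3:
  append 3 at index 4 → [7, 22, 11, 41, 3]
  3 < parent 22 at index 1, swap → [7, 3, 11, 41, 22]
  3 < parent 7 at index 0, swap → [3, 7, 11, 41, 22]
Insert 32:
  append 32 at index 5 → [3, 7, 11, 41, 22, 32] (no swap needed)
Insert 26:
  append 26 at index 6 → [3, 7, 11, 41, 22, 32, 26] (no swap needed)

[3, 7, 11, 41, 22, 32, 26]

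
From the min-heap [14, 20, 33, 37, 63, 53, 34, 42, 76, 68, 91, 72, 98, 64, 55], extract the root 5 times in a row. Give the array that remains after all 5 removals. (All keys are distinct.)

extract-min #1 returns 14:
  remove root 14; move last element 55 to root → [55, 20, 33, 37, 63, 53, 34, 42, 76, 68, 91, 72, 98, 64]
  55 vs smaller child 20 at index 1, swap → [20, 55, 33, 37, 63, 53, 34, 42, 76, 68, 91, 72, 98, 64]
  55 vs smaller child 37 at index 3, swap → [20, 37, 33, 55, 63, 53, 34, 42, 76, 68, 91, 72, 98, 64]
  55 vs smaller child 42 at index 7, swap → [20, 37, 33, 42, 63, 53, 34, 55, 76, 68, 91, 72, 98, 64]
extract-min #2 returns 20:
  remove root 20; move last element 64 to root → [64, 37, 33, 42, 63, 53, 34, 55, 76, 68, 91, 72, 98]
  64 vs smaller child 33 at index 2, swap → [33, 37, 64, 42, 63, 53, 34, 55, 76, 68, 91, 72, 98]
  64 vs smaller child 34 at index 6, swap → [33, 37, 34, 42, 63, 53, 64, 55, 76, 68, 91, 72, 98]
extract-min #3 returns 33:
  remove root 33; move last element 98 to root → [98, 37, 34, 42, 63, 53, 64, 55, 76, 68, 91, 72]
  98 vs smaller child 34 at index 2, swap → [34, 37, 98, 42, 63, 53, 64, 55, 76, 68, 91, 72]
  98 vs smaller child 53 at index 5, swap → [34, 37, 53, 42, 63, 98, 64, 55, 76, 68, 91, 72]
  98 vs only child 72 at index 11, swap → [34, 37, 53, 42, 63, 72, 64, 55, 76, 68, 91, 98]
extract-min #4 returns 34:
  remove root 34; move last element 98 to root → [98, 37, 53, 42, 63, 72, 64, 55, 76, 68, 91]
  98 vs smaller child 37 at index 1, swap → [37, 98, 53, 42, 63, 72, 64, 55, 76, 68, 91]
  98 vs smaller child 42 at index 3, swap → [37, 42, 53, 98, 63, 72, 64, 55, 76, 68, 91]
  98 vs smaller child 55 at index 7, swap → [37, 42, 53, 55, 63, 72, 64, 98, 76, 68, 91]
extract-min #5 returns 37:
  remove root 37; move last element 91 to root → [91, 42, 53, 55, 63, 72, 64, 98, 76, 68]
  91 vs smaller child 42 at index 1, swap → [42, 91, 53, 55, 63, 72, 64, 98, 76, 68]
  91 vs smaller child 55 at index 3, swap → [42, 55, 53, 91, 63, 72, 64, 98, 76, 68]
  91 vs smaller child 76 at index 8, swap → [42, 55, 53, 76, 63, 72, 64, 98, 91, 68]

[42, 55, 53, 76, 63, 72, 64, 98, 91, 68]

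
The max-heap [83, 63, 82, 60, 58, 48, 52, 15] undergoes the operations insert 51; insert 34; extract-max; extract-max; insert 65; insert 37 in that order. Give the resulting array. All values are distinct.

[65, 63, 52, 60, 58, 48, 34, 15, 51, 37]

insert 51:
  append 51 at index 8 → [83, 63, 82, 60, 58, 48, 52, 15, 51] (no swap needed)
insert 34:
  append 34 at index 9 → [83, 63, 82, 60, 58, 48, 52, 15, 51, 34] (no swap needed)
extract-max → returns 83:
  remove root 83; move last element 34 to root → [34, 63, 82, 60, 58, 48, 52, 15, 51]
  34 vs larger child 82 at index 2, swap → [82, 63, 34, 60, 58, 48, 52, 15, 51]
  34 vs larger child 52 at index 6, swap → [82, 63, 52, 60, 58, 48, 34, 15, 51]
extract-max → returns 82:
  remove root 82; move last element 51 to root → [51, 63, 52, 60, 58, 48, 34, 15]
  51 vs larger child 63 at index 1, swap → [63, 51, 52, 60, 58, 48, 34, 15]
  51 vs larger child 60 at index 3, swap → [63, 60, 52, 51, 58, 48, 34, 15]
insert 65:
  append 65 at index 8 → [63, 60, 52, 51, 58, 48, 34, 15, 65]
  65 > parent 51 at index 3, swap → [63, 60, 52, 65, 58, 48, 34, 15, 51]
  65 > parent 60 at index 1, swap → [63, 65, 52, 60, 58, 48, 34, 15, 51]
  65 > parent 63 at index 0, swap → [65, 63, 52, 60, 58, 48, 34, 15, 51]
insert 37:
  append 37 at index 9 → [65, 63, 52, 60, 58, 48, 34, 15, 51, 37] (no swap needed)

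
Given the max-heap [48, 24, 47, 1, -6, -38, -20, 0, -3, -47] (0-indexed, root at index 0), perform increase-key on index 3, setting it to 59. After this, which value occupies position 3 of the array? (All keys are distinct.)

set index 3 from 1 to 59 → [48, 24, 47, 59, -6, -38, -20, 0, -3, -47]
59 > parent 24 at index 1, swap → [48, 59, 47, 24, -6, -38, -20, 0, -3, -47]
59 > parent 48 at index 0, swap → [59, 48, 47, 24, -6, -38, -20, 0, -3, -47]
resulting array: [59, 48, 47, 24, -6, -38, -20, 0, -3, -47]

24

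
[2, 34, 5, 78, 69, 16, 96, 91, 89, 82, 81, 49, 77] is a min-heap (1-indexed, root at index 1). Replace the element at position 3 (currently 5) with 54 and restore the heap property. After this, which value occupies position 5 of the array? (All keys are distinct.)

69

set index 3 from 5 to 54 → [2, 34, 54, 78, 69, 16, 96, 91, 89, 82, 81, 49, 77]
54 vs smaller child 16 at index 6, swap → [2, 34, 16, 78, 69, 54, 96, 91, 89, 82, 81, 49, 77]
54 vs smaller child 49 at index 12, swap → [2, 34, 16, 78, 69, 49, 96, 91, 89, 82, 81, 54, 77]
resulting array: [2, 34, 16, 78, 69, 49, 96, 91, 89, 82, 81, 54, 77]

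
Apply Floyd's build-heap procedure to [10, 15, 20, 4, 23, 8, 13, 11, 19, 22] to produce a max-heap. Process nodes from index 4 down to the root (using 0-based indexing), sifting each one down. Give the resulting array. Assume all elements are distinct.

[23, 22, 20, 19, 15, 8, 13, 11, 4, 10]

sift down from index 4: already satisfies heap property
sift down from index 3:
  4 vs larger child 19 at index 8, swap → [10, 15, 20, 19, 23, 8, 13, 11, 4, 22]
sift down from index 2: already satisfies heap property
sift down from index 1:
  15 vs larger child 23 at index 4, swap → [10, 23, 20, 19, 15, 8, 13, 11, 4, 22]
  15 vs only child 22 at index 9, swap → [10, 23, 20, 19, 22, 8, 13, 11, 4, 15]
sift down from index 0:
  10 vs larger child 23 at index 1, swap → [23, 10, 20, 19, 22, 8, 13, 11, 4, 15]
  10 vs larger child 22 at index 4, swap → [23, 22, 20, 19, 10, 8, 13, 11, 4, 15]
  10 vs only child 15 at index 9, swap → [23, 22, 20, 19, 15, 8, 13, 11, 4, 10]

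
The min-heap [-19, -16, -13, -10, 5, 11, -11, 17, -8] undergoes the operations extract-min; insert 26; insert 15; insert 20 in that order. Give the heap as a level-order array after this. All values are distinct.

[-16, -10, -13, -8, 5, 11, -11, 17, 26, 15, 20]

extract-min → returns -19:
  remove root -19; move last element -8 to root → [-8, -16, -13, -10, 5, 11, -11, 17]
  -8 vs smaller child -16 at index 1, swap → [-16, -8, -13, -10, 5, 11, -11, 17]
  -8 vs smaller child -10 at index 3, swap → [-16, -10, -13, -8, 5, 11, -11, 17]
insert 26:
  append 26 at index 8 → [-16, -10, -13, -8, 5, 11, -11, 17, 26] (no swap needed)
insert 15:
  append 15 at index 9 → [-16, -10, -13, -8, 5, 11, -11, 17, 26, 15] (no swap needed)
insert 20:
  append 20 at index 10 → [-16, -10, -13, -8, 5, 11, -11, 17, 26, 15, 20] (no swap needed)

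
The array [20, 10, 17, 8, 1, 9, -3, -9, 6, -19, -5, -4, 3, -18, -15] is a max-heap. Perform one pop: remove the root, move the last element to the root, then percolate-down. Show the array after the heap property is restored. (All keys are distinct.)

[17, 10, 9, 8, 1, 3, -3, -9, 6, -19, -5, -4, -15, -18]

remove root 20; move last element -15 to root → [-15, 10, 17, 8, 1, 9, -3, -9, 6, -19, -5, -4, 3, -18]
-15 vs larger child 17 at index 2, swap → [17, 10, -15, 8, 1, 9, -3, -9, 6, -19, -5, -4, 3, -18]
-15 vs larger child 9 at index 5, swap → [17, 10, 9, 8, 1, -15, -3, -9, 6, -19, -5, -4, 3, -18]
-15 vs larger child 3 at index 12, swap → [17, 10, 9, 8, 1, 3, -3, -9, 6, -19, -5, -4, -15, -18]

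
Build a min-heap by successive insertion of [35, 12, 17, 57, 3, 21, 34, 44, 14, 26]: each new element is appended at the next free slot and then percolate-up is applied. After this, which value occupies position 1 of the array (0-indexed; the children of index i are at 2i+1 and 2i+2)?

Insert 35:
  append 35 at index 0 → [35] (no swap needed)
Insert 12:
  append 12 at index 1 → [35, 12]
  12 < parent 35 at index 0, swap → [12, 35]
Insert 17:
  append 17 at index 2 → [12, 35, 17] (no swap needed)
Insert 57:
  append 57 at index 3 → [12, 35, 17, 57] (no swap needed)
Insert 3:
  append 3 at index 4 → [12, 35, 17, 57, 3]
  3 < parent 35 at index 1, swap → [12, 3, 17, 57, 35]
  3 < parent 12 at index 0, swap → [3, 12, 17, 57, 35]
Insert 21:
  append 21 at index 5 → [3, 12, 17, 57, 35, 21] (no swap needed)
Insert 34:
  append 34 at index 6 → [3, 12, 17, 57, 35, 21, 34] (no swap needed)
Insert 44:
  append 44 at index 7 → [3, 12, 17, 57, 35, 21, 34, 44]
  44 < parent 57 at index 3, swap → [3, 12, 17, 44, 35, 21, 34, 57]
Insert 14:
  append 14 at index 8 → [3, 12, 17, 44, 35, 21, 34, 57, 14]
  14 < parent 44 at index 3, swap → [3, 12, 17, 14, 35, 21, 34, 57, 44]
Insert 26:
  append 26 at index 9 → [3, 12, 17, 14, 35, 21, 34, 57, 44, 26]
  26 < parent 35 at index 4, swap → [3, 12, 17, 14, 26, 21, 34, 57, 44, 35]
resulting array: [3, 12, 17, 14, 26, 21, 34, 57, 44, 35]

12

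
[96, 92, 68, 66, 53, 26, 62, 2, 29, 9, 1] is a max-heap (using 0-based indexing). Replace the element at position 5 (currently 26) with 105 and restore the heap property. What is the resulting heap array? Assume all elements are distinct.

set index 5 from 26 to 105 → [96, 92, 68, 66, 53, 105, 62, 2, 29, 9, 1]
105 > parent 68 at index 2, swap → [96, 92, 105, 66, 53, 68, 62, 2, 29, 9, 1]
105 > parent 96 at index 0, swap → [105, 92, 96, 66, 53, 68, 62, 2, 29, 9, 1]

[105, 92, 96, 66, 53, 68, 62, 2, 29, 9, 1]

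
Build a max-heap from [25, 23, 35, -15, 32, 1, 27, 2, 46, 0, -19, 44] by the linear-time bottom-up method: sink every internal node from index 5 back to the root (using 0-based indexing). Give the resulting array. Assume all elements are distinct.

sift down from index 5:
  1 vs only child 44 at index 11, swap → [25, 23, 35, -15, 32, 44, 27, 2, 46, 0, -19, 1]
sift down from index 4: already satisfies heap property
sift down from index 3:
  -15 vs larger child 46 at index 8, swap → [25, 23, 35, 46, 32, 44, 27, 2, -15, 0, -19, 1]
sift down from index 2:
  35 vs larger child 44 at index 5, swap → [25, 23, 44, 46, 32, 35, 27, 2, -15, 0, -19, 1]
sift down from index 1:
  23 vs larger child 46 at index 3, swap → [25, 46, 44, 23, 32, 35, 27, 2, -15, 0, -19, 1]
sift down from index 0:
  25 vs larger child 46 at index 1, swap → [46, 25, 44, 23, 32, 35, 27, 2, -15, 0, -19, 1]
  25 vs larger child 32 at index 4, swap → [46, 32, 44, 23, 25, 35, 27, 2, -15, 0, -19, 1]

[46, 32, 44, 23, 25, 35, 27, 2, -15, 0, -19, 1]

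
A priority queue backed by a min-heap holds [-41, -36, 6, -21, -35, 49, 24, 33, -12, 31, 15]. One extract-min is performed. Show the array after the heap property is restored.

remove root -41; move last element 15 to root → [15, -36, 6, -21, -35, 49, 24, 33, -12, 31]
15 vs smaller child -36 at index 1, swap → [-36, 15, 6, -21, -35, 49, 24, 33, -12, 31]
15 vs smaller child -35 at index 4, swap → [-36, -35, 6, -21, 15, 49, 24, 33, -12, 31]

[-36, -35, 6, -21, 15, 49, 24, 33, -12, 31]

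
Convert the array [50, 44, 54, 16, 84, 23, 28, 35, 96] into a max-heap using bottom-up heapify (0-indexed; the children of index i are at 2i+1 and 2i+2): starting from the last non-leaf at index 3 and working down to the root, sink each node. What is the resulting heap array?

sift down from index 3:
  16 vs larger child 96 at index 8, swap → [50, 44, 54, 96, 84, 23, 28, 35, 16]
sift down from index 2: already satisfies heap property
sift down from index 1:
  44 vs larger child 96 at index 3, swap → [50, 96, 54, 44, 84, 23, 28, 35, 16]
sift down from index 0:
  50 vs larger child 96 at index 1, swap → [96, 50, 54, 44, 84, 23, 28, 35, 16]
  50 vs larger child 84 at index 4, swap → [96, 84, 54, 44, 50, 23, 28, 35, 16]

[96, 84, 54, 44, 50, 23, 28, 35, 16]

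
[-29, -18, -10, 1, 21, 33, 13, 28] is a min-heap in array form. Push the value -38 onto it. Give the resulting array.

[-38, -29, -10, -18, 21, 33, 13, 28, 1]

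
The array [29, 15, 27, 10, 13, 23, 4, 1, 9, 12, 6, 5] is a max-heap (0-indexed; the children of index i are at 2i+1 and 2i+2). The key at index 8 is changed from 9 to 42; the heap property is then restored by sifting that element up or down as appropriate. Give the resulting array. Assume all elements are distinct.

[42, 29, 27, 15, 13, 23, 4, 1, 10, 12, 6, 5]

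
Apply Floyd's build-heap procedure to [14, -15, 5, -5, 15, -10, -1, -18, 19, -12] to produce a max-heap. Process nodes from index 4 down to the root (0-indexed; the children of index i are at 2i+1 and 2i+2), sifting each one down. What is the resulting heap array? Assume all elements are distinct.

[19, 15, 5, -5, 14, -10, -1, -18, -15, -12]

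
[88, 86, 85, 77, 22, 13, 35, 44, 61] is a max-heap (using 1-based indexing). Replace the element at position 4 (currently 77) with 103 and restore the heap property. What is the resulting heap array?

set index 4 from 77 to 103 → [88, 86, 85, 103, 22, 13, 35, 44, 61]
103 > parent 86 at index 2, swap → [88, 103, 85, 86, 22, 13, 35, 44, 61]
103 > parent 88 at index 1, swap → [103, 88, 85, 86, 22, 13, 35, 44, 61]

[103, 88, 85, 86, 22, 13, 35, 44, 61]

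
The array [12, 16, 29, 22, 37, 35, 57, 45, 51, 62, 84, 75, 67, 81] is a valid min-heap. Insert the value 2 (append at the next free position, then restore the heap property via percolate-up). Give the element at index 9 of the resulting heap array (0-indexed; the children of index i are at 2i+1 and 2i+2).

62

append 2 at index 14 → [12, 16, 29, 22, 37, 35, 57, 45, 51, 62, 84, 75, 67, 81, 2]
2 < parent 57 at index 6, swap → [12, 16, 29, 22, 37, 35, 2, 45, 51, 62, 84, 75, 67, 81, 57]
2 < parent 29 at index 2, swap → [12, 16, 2, 22, 37, 35, 29, 45, 51, 62, 84, 75, 67, 81, 57]
2 < parent 12 at index 0, swap → [2, 16, 12, 22, 37, 35, 29, 45, 51, 62, 84, 75, 67, 81, 57]
resulting array: [2, 16, 12, 22, 37, 35, 29, 45, 51, 62, 84, 75, 67, 81, 57]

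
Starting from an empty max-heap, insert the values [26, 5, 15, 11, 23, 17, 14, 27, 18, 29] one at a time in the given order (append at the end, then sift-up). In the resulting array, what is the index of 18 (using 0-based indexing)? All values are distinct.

8

Insert 26:
  append 26 at index 0 → [26] (no swap needed)
Insert 5:
  append 5 at index 1 → [26, 5] (no swap needed)
Insert 15:
  append 15 at index 2 → [26, 5, 15] (no swap needed)
Insert 11:
  append 11 at index 3 → [26, 5, 15, 11]
  11 > parent 5 at index 1, swap → [26, 11, 15, 5]
Insert 23:
  append 23 at index 4 → [26, 11, 15, 5, 23]
  23 > parent 11 at index 1, swap → [26, 23, 15, 5, 11]
Insert 17:
  append 17 at index 5 → [26, 23, 15, 5, 11, 17]
  17 > parent 15 at index 2, swap → [26, 23, 17, 5, 11, 15]
Insert 14:
  append 14 at index 6 → [26, 23, 17, 5, 11, 15, 14] (no swap needed)
Insert 27:
  append 27 at index 7 → [26, 23, 17, 5, 11, 15, 14, 27]
  27 > parent 5 at index 3, swap → [26, 23, 17, 27, 11, 15, 14, 5]
  27 > parent 23 at index 1, swap → [26, 27, 17, 23, 11, 15, 14, 5]
  27 > parent 26 at index 0, swap → [27, 26, 17, 23, 11, 15, 14, 5]
Insert 18:
  append 18 at index 8 → [27, 26, 17, 23, 11, 15, 14, 5, 18] (no swap needed)
Insert 29:
  append 29 at index 9 → [27, 26, 17, 23, 11, 15, 14, 5, 18, 29]
  29 > parent 11 at index 4, swap → [27, 26, 17, 23, 29, 15, 14, 5, 18, 11]
  29 > parent 26 at index 1, swap → [27, 29, 17, 23, 26, 15, 14, 5, 18, 11]
  29 > parent 27 at index 0, swap → [29, 27, 17, 23, 26, 15, 14, 5, 18, 11]
resulting array: [29, 27, 17, 23, 26, 15, 14, 5, 18, 11]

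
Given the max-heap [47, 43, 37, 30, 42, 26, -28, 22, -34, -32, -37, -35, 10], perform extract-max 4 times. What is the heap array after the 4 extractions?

[30, 22, 26, -32, 10, -37, -28, -35, -34]

extract-max #1 returns 47:
  remove root 47; move last element 10 to root → [10, 43, 37, 30, 42, 26, -28, 22, -34, -32, -37, -35]
  10 vs larger child 43 at index 1, swap → [43, 10, 37, 30, 42, 26, -28, 22, -34, -32, -37, -35]
  10 vs larger child 42 at index 4, swap → [43, 42, 37, 30, 10, 26, -28, 22, -34, -32, -37, -35]
extract-max #2 returns 43:
  remove root 43; move last element -35 to root → [-35, 42, 37, 30, 10, 26, -28, 22, -34, -32, -37]
  -35 vs larger child 42 at index 1, swap → [42, -35, 37, 30, 10, 26, -28, 22, -34, -32, -37]
  -35 vs larger child 30 at index 3, swap → [42, 30, 37, -35, 10, 26, -28, 22, -34, -32, -37]
  -35 vs larger child 22 at index 7, swap → [42, 30, 37, 22, 10, 26, -28, -35, -34, -32, -37]
extract-max #3 returns 42:
  remove root 42; move last element -37 to root → [-37, 30, 37, 22, 10, 26, -28, -35, -34, -32]
  -37 vs larger child 37 at index 2, swap → [37, 30, -37, 22, 10, 26, -28, -35, -34, -32]
  -37 vs larger child 26 at index 5, swap → [37, 30, 26, 22, 10, -37, -28, -35, -34, -32]
extract-max #4 returns 37:
  remove root 37; move last element -32 to root → [-32, 30, 26, 22, 10, -37, -28, -35, -34]
  -32 vs larger child 30 at index 1, swap → [30, -32, 26, 22, 10, -37, -28, -35, -34]
  -32 vs larger child 22 at index 3, swap → [30, 22, 26, -32, 10, -37, -28, -35, -34]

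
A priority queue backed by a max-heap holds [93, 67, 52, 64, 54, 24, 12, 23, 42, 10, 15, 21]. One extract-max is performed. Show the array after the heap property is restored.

remove root 93; move last element 21 to root → [21, 67, 52, 64, 54, 24, 12, 23, 42, 10, 15]
21 vs larger child 67 at index 1, swap → [67, 21, 52, 64, 54, 24, 12, 23, 42, 10, 15]
21 vs larger child 64 at index 3, swap → [67, 64, 52, 21, 54, 24, 12, 23, 42, 10, 15]
21 vs larger child 42 at index 8, swap → [67, 64, 52, 42, 54, 24, 12, 23, 21, 10, 15]

[67, 64, 52, 42, 54, 24, 12, 23, 21, 10, 15]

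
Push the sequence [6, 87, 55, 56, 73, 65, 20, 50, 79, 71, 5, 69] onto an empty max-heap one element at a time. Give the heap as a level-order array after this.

[87, 79, 69, 73, 71, 65, 20, 6, 50, 56, 5, 55]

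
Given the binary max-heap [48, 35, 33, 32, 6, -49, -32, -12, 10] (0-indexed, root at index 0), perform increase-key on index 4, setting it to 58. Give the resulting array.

set index 4 from 6 to 58 → [48, 35, 33, 32, 58, -49, -32, -12, 10]
58 > parent 35 at index 1, swap → [48, 58, 33, 32, 35, -49, -32, -12, 10]
58 > parent 48 at index 0, swap → [58, 48, 33, 32, 35, -49, -32, -12, 10]

[58, 48, 33, 32, 35, -49, -32, -12, 10]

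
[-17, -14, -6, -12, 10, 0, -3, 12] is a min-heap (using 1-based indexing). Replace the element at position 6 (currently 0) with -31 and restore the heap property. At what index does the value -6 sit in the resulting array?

6

set index 6 from 0 to -31 → [-17, -14, -6, -12, 10, -31, -3, 12]
-31 < parent -6 at index 3, swap → [-17, -14, -31, -12, 10, -6, -3, 12]
-31 < parent -17 at index 1, swap → [-31, -14, -17, -12, 10, -6, -3, 12]
resulting array: [-31, -14, -17, -12, 10, -6, -3, 12]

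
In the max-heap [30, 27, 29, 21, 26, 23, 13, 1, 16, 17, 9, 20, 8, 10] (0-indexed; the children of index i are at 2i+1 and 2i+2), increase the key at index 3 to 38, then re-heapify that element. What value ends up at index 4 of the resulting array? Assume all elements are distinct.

set index 3 from 21 to 38 → [30, 27, 29, 38, 26, 23, 13, 1, 16, 17, 9, 20, 8, 10]
38 > parent 27 at index 1, swap → [30, 38, 29, 27, 26, 23, 13, 1, 16, 17, 9, 20, 8, 10]
38 > parent 30 at index 0, swap → [38, 30, 29, 27, 26, 23, 13, 1, 16, 17, 9, 20, 8, 10]
resulting array: [38, 30, 29, 27, 26, 23, 13, 1, 16, 17, 9, 20, 8, 10]

26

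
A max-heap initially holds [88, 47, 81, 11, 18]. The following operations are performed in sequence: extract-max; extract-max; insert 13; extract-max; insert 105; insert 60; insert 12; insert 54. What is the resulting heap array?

extract-max → returns 88:
  remove root 88; move last element 18 to root → [18, 47, 81, 11]
  18 vs larger child 81 at index 2, swap → [81, 47, 18, 11]
extract-max → returns 81:
  remove root 81; move last element 11 to root → [11, 47, 18]
  11 vs larger child 47 at index 1, swap → [47, 11, 18]
insert 13:
  append 13 at index 3 → [47, 11, 18, 13]
  13 > parent 11 at index 1, swap → [47, 13, 18, 11]
extract-max → returns 47:
  remove root 47; move last element 11 to root → [11, 13, 18]
  11 vs larger child 18 at index 2, swap → [18, 13, 11]
insert 105:
  append 105 at index 3 → [18, 13, 11, 105]
  105 > parent 13 at index 1, swap → [18, 105, 11, 13]
  105 > parent 18 at index 0, swap → [105, 18, 11, 13]
insert 60:
  append 60 at index 4 → [105, 18, 11, 13, 60]
  60 > parent 18 at index 1, swap → [105, 60, 11, 13, 18]
insert 12:
  append 12 at index 5 → [105, 60, 11, 13, 18, 12]
  12 > parent 11 at index 2, swap → [105, 60, 12, 13, 18, 11]
insert 54:
  append 54 at index 6 → [105, 60, 12, 13, 18, 11, 54]
  54 > parent 12 at index 2, swap → [105, 60, 54, 13, 18, 11, 12]

[105, 60, 54, 13, 18, 11, 12]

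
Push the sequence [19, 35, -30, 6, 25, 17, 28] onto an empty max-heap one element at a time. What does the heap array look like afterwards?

Insert 19:
  append 19 at index 0 → [19] (no swap needed)
Insert 35:
  append 35 at index 1 → [19, 35]
  35 > parent 19 at index 0, swap → [35, 19]
Insert -30:
  append -30 at index 2 → [35, 19, -30] (no swap needed)
Insert 6:
  append 6 at index 3 → [35, 19, -30, 6] (no swap needed)
Insert 25:
  append 25 at index 4 → [35, 19, -30, 6, 25]
  25 > parent 19 at index 1, swap → [35, 25, -30, 6, 19]
Insert 17:
  append 17 at index 5 → [35, 25, -30, 6, 19, 17]
  17 > parent -30 at index 2, swap → [35, 25, 17, 6, 19, -30]
Insert 28:
  append 28 at index 6 → [35, 25, 17, 6, 19, -30, 28]
  28 > parent 17 at index 2, swap → [35, 25, 28, 6, 19, -30, 17]

[35, 25, 28, 6, 19, -30, 17]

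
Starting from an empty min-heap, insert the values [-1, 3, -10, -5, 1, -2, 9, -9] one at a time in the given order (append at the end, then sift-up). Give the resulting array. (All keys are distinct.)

[-10, -9, -2, -5, 1, -1, 9, 3]

Insert -1:
  append -1 at index 0 → [-1] (no swap needed)
Insert 3:
  append 3 at index 1 → [-1, 3] (no swap needed)
Insert -10:
  append -10 at index 2 → [-1, 3, -10]
  -10 < parent -1 at index 0, swap → [-10, 3, -1]
Insert -5:
  append -5 at index 3 → [-10, 3, -1, -5]
  -5 < parent 3 at index 1, swap → [-10, -5, -1, 3]
Insert 1:
  append 1 at index 4 → [-10, -5, -1, 3, 1] (no swap needed)
Insert -2:
  append -2 at index 5 → [-10, -5, -1, 3, 1, -2]
  -2 < parent -1 at index 2, swap → [-10, -5, -2, 3, 1, -1]
Insert 9:
  append 9 at index 6 → [-10, -5, -2, 3, 1, -1, 9] (no swap needed)
Insert -9:
  append -9 at index 7 → [-10, -5, -2, 3, 1, -1, 9, -9]
  -9 < parent 3 at index 3, swap → [-10, -5, -2, -9, 1, -1, 9, 3]
  -9 < parent -5 at index 1, swap → [-10, -9, -2, -5, 1, -1, 9, 3]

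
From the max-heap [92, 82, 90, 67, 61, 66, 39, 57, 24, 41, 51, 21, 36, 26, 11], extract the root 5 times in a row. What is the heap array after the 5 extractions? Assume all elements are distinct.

[61, 57, 39, 26, 51, 36, 21, 11, 24, 41]

extract-max #1 returns 92:
  remove root 92; move last element 11 to root → [11, 82, 90, 67, 61, 66, 39, 57, 24, 41, 51, 21, 36, 26]
  11 vs larger child 90 at index 2, swap → [90, 82, 11, 67, 61, 66, 39, 57, 24, 41, 51, 21, 36, 26]
  11 vs larger child 66 at index 5, swap → [90, 82, 66, 67, 61, 11, 39, 57, 24, 41, 51, 21, 36, 26]
  11 vs larger child 36 at index 12, swap → [90, 82, 66, 67, 61, 36, 39, 57, 24, 41, 51, 21, 11, 26]
extract-max #2 returns 90:
  remove root 90; move last element 26 to root → [26, 82, 66, 67, 61, 36, 39, 57, 24, 41, 51, 21, 11]
  26 vs larger child 82 at index 1, swap → [82, 26, 66, 67, 61, 36, 39, 57, 24, 41, 51, 21, 11]
  26 vs larger child 67 at index 3, swap → [82, 67, 66, 26, 61, 36, 39, 57, 24, 41, 51, 21, 11]
  26 vs larger child 57 at index 7, swap → [82, 67, 66, 57, 61, 36, 39, 26, 24, 41, 51, 21, 11]
extract-max #3 returns 82:
  remove root 82; move last element 11 to root → [11, 67, 66, 57, 61, 36, 39, 26, 24, 41, 51, 21]
  11 vs larger child 67 at index 1, swap → [67, 11, 66, 57, 61, 36, 39, 26, 24, 41, 51, 21]
  11 vs larger child 61 at index 4, swap → [67, 61, 66, 57, 11, 36, 39, 26, 24, 41, 51, 21]
  11 vs larger child 51 at index 10, swap → [67, 61, 66, 57, 51, 36, 39, 26, 24, 41, 11, 21]
extract-max #4 returns 67:
  remove root 67; move last element 21 to root → [21, 61, 66, 57, 51, 36, 39, 26, 24, 41, 11]
  21 vs larger child 66 at index 2, swap → [66, 61, 21, 57, 51, 36, 39, 26, 24, 41, 11]
  21 vs larger child 39 at index 6, swap → [66, 61, 39, 57, 51, 36, 21, 26, 24, 41, 11]
extract-max #5 returns 66:
  remove root 66; move last element 11 to root → [11, 61, 39, 57, 51, 36, 21, 26, 24, 41]
  11 vs larger child 61 at index 1, swap → [61, 11, 39, 57, 51, 36, 21, 26, 24, 41]
  11 vs larger child 57 at index 3, swap → [61, 57, 39, 11, 51, 36, 21, 26, 24, 41]
  11 vs larger child 26 at index 7, swap → [61, 57, 39, 26, 51, 36, 21, 11, 24, 41]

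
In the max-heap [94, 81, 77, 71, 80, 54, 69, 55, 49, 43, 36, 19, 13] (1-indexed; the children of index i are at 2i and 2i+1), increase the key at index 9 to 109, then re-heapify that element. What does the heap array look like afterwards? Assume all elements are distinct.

[109, 94, 77, 81, 80, 54, 69, 55, 71, 43, 36, 19, 13]

set index 9 from 49 to 109 → [94, 81, 77, 71, 80, 54, 69, 55, 109, 43, 36, 19, 13]
109 > parent 71 at index 4, swap → [94, 81, 77, 109, 80, 54, 69, 55, 71, 43, 36, 19, 13]
109 > parent 81 at index 2, swap → [94, 109, 77, 81, 80, 54, 69, 55, 71, 43, 36, 19, 13]
109 > parent 94 at index 1, swap → [109, 94, 77, 81, 80, 54, 69, 55, 71, 43, 36, 19, 13]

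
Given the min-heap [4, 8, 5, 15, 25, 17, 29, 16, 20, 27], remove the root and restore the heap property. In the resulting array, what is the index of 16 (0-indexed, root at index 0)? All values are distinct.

remove root 4; move last element 27 to root → [27, 8, 5, 15, 25, 17, 29, 16, 20]
27 vs smaller child 5 at index 2, swap → [5, 8, 27, 15, 25, 17, 29, 16, 20]
27 vs smaller child 17 at index 5, swap → [5, 8, 17, 15, 25, 27, 29, 16, 20]
resulting array: [5, 8, 17, 15, 25, 27, 29, 16, 20]

7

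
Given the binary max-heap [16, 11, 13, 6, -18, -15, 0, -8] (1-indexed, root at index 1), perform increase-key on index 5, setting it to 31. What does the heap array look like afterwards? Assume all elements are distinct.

[31, 16, 13, 6, 11, -15, 0, -8]

set index 5 from -18 to 31 → [16, 11, 13, 6, 31, -15, 0, -8]
31 > parent 11 at index 2, swap → [16, 31, 13, 6, 11, -15, 0, -8]
31 > parent 16 at index 1, swap → [31, 16, 13, 6, 11, -15, 0, -8]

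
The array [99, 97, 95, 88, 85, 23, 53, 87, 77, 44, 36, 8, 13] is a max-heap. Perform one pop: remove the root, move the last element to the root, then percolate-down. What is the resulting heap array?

remove root 99; move last element 13 to root → [13, 97, 95, 88, 85, 23, 53, 87, 77, 44, 36, 8]
13 vs larger child 97 at index 1, swap → [97, 13, 95, 88, 85, 23, 53, 87, 77, 44, 36, 8]
13 vs larger child 88 at index 3, swap → [97, 88, 95, 13, 85, 23, 53, 87, 77, 44, 36, 8]
13 vs larger child 87 at index 7, swap → [97, 88, 95, 87, 85, 23, 53, 13, 77, 44, 36, 8]

[97, 88, 95, 87, 85, 23, 53, 13, 77, 44, 36, 8]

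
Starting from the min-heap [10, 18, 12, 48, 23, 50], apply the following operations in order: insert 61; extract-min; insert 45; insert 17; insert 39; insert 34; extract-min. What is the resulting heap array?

[17, 18, 45, 34, 23, 61, 50, 48, 39]

insert 61:
  append 61 at index 6 → [10, 18, 12, 48, 23, 50, 61] (no swap needed)
extract-min → returns 10:
  remove root 10; move last element 61 to root → [61, 18, 12, 48, 23, 50]
  61 vs smaller child 12 at index 2, swap → [12, 18, 61, 48, 23, 50]
  61 vs only child 50 at index 5, swap → [12, 18, 50, 48, 23, 61]
insert 45:
  append 45 at index 6 → [12, 18, 50, 48, 23, 61, 45]
  45 < parent 50 at index 2, swap → [12, 18, 45, 48, 23, 61, 50]
insert 17:
  append 17 at index 7 → [12, 18, 45, 48, 23, 61, 50, 17]
  17 < parent 48 at index 3, swap → [12, 18, 45, 17, 23, 61, 50, 48]
  17 < parent 18 at index 1, swap → [12, 17, 45, 18, 23, 61, 50, 48]
insert 39:
  append 39 at index 8 → [12, 17, 45, 18, 23, 61, 50, 48, 39] (no swap needed)
insert 34:
  append 34 at index 9 → [12, 17, 45, 18, 23, 61, 50, 48, 39, 34] (no swap needed)
extract-min → returns 12:
  remove root 12; move last element 34 to root → [34, 17, 45, 18, 23, 61, 50, 48, 39]
  34 vs smaller child 17 at index 1, swap → [17, 34, 45, 18, 23, 61, 50, 48, 39]
  34 vs smaller child 18 at index 3, swap → [17, 18, 45, 34, 23, 61, 50, 48, 39]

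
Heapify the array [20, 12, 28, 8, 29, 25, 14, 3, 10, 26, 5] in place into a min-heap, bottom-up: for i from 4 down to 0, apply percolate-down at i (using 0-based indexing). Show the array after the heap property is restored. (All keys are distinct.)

[3, 5, 14, 8, 20, 25, 28, 12, 10, 26, 29]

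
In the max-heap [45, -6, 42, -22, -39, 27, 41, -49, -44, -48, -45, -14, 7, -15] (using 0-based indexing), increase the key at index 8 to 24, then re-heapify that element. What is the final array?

[45, 24, 42, -6, -39, 27, 41, -49, -22, -48, -45, -14, 7, -15]

set index 8 from -44 to 24 → [45, -6, 42, -22, -39, 27, 41, -49, 24, -48, -45, -14, 7, -15]
24 > parent -22 at index 3, swap → [45, -6, 42, 24, -39, 27, 41, -49, -22, -48, -45, -14, 7, -15]
24 > parent -6 at index 1, swap → [45, 24, 42, -6, -39, 27, 41, -49, -22, -48, -45, -14, 7, -15]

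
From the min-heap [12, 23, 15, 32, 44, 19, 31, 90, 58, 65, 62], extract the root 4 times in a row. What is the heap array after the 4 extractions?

extract-min #1 returns 12:
  remove root 12; move last element 62 to root → [62, 23, 15, 32, 44, 19, 31, 90, 58, 65]
  62 vs smaller child 15 at index 2, swap → [15, 23, 62, 32, 44, 19, 31, 90, 58, 65]
  62 vs smaller child 19 at index 5, swap → [15, 23, 19, 32, 44, 62, 31, 90, 58, 65]
extract-min #2 returns 15:
  remove root 15; move last element 65 to root → [65, 23, 19, 32, 44, 62, 31, 90, 58]
  65 vs smaller child 19 at index 2, swap → [19, 23, 65, 32, 44, 62, 31, 90, 58]
  65 vs smaller child 31 at index 6, swap → [19, 23, 31, 32, 44, 62, 65, 90, 58]
extract-min #3 returns 19:
  remove root 19; move last element 58 to root → [58, 23, 31, 32, 44, 62, 65, 90]
  58 vs smaller child 23 at index 1, swap → [23, 58, 31, 32, 44, 62, 65, 90]
  58 vs smaller child 32 at index 3, swap → [23, 32, 31, 58, 44, 62, 65, 90]
extract-min #4 returns 23:
  remove root 23; move last element 90 to root → [90, 32, 31, 58, 44, 62, 65]
  90 vs smaller child 31 at index 2, swap → [31, 32, 90, 58, 44, 62, 65]
  90 vs smaller child 62 at index 5, swap → [31, 32, 62, 58, 44, 90, 65]

[31, 32, 62, 58, 44, 90, 65]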